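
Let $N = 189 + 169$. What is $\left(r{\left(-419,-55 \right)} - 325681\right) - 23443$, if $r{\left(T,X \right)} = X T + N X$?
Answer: $-345769$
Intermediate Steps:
$N = 358$
$r{\left(T,X \right)} = 358 X + T X$ ($r{\left(T,X \right)} = X T + 358 X = T X + 358 X = 358 X + T X$)
$\left(r{\left(-419,-55 \right)} - 325681\right) - 23443 = \left(- 55 \left(358 - 419\right) - 325681\right) - 23443 = \left(\left(-55\right) \left(-61\right) - 325681\right) - 23443 = \left(3355 - 325681\right) - 23443 = -322326 - 23443 = -345769$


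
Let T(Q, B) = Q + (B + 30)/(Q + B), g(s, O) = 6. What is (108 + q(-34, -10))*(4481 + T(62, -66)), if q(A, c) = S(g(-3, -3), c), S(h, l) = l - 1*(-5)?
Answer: 468856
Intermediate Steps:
S(h, l) = 5 + l (S(h, l) = l + 5 = 5 + l)
q(A, c) = 5 + c
T(Q, B) = Q + (30 + B)/(B + Q)
(108 + q(-34, -10))*(4481 + T(62, -66)) = (108 + (5 - 10))*(4481 + (30 - 66 + 62**2 - 66*62)/(-66 + 62)) = (108 - 5)*(4481 + (30 - 66 + 3844 - 4092)/(-4)) = 103*(4481 - 1/4*(-284)) = 103*(4481 + 71) = 103*4552 = 468856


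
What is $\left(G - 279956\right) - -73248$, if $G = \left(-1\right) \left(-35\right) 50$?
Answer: $-204958$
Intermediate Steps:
$G = 1750$ ($G = 35 \cdot 50 = 1750$)
$\left(G - 279956\right) - -73248 = \left(1750 - 279956\right) - -73248 = -278206 + 73248 = -204958$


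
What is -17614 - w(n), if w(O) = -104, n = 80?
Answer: -17510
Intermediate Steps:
-17614 - w(n) = -17614 - 1*(-104) = -17614 + 104 = -17510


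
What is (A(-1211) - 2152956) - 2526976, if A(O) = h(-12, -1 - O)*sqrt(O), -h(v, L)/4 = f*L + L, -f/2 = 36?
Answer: -4679932 + 343640*I*sqrt(1211) ≈ -4.6799e+6 + 1.1958e+7*I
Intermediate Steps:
f = -72 (f = -2*36 = -72)
h(v, L) = 284*L (h(v, L) = -4*(-72*L + L) = -(-284)*L = 284*L)
A(O) = sqrt(O)*(-284 - 284*O) (A(O) = (284*(-1 - O))*sqrt(O) = (-284 - 284*O)*sqrt(O) = sqrt(O)*(-284 - 284*O))
(A(-1211) - 2152956) - 2526976 = (284*sqrt(-1211)*(-1 - 1*(-1211)) - 2152956) - 2526976 = (284*(I*sqrt(1211))*(-1 + 1211) - 2152956) - 2526976 = (284*(I*sqrt(1211))*1210 - 2152956) - 2526976 = (343640*I*sqrt(1211) - 2152956) - 2526976 = (-2152956 + 343640*I*sqrt(1211)) - 2526976 = -4679932 + 343640*I*sqrt(1211)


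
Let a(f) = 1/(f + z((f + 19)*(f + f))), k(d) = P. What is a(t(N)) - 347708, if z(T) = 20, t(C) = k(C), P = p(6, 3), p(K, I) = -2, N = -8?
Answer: -6258743/18 ≈ -3.4771e+5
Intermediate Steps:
P = -2
k(d) = -2
t(C) = -2
a(f) = 1/(20 + f) (a(f) = 1/(f + 20) = 1/(20 + f))
a(t(N)) - 347708 = 1/(20 - 2) - 347708 = 1/18 - 347708 = -6258743/18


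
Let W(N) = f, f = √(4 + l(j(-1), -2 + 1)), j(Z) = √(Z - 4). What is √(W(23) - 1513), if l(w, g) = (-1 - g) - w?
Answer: √(-1513 + √(4 - I*√5)) ≈ 0.0069 - 38.871*I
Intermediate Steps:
j(Z) = √(-4 + Z)
l(w, g) = -1 - g - w
f = √(4 - I*√5) (f = √(4 + (-1 - (-2 + 1) - √(-4 - 1))) = √(4 + (-1 - 1*(-1) - √(-5))) = √(4 + (-1 + 1 - I*√5)) = √(4 - I*√5) ≈ 2.0715 - 0.53971*I)
W(N) = √(4 - I*√5)
√(W(23) - 1513) = √(√(4 - I*√5) - 1513) = √(-1513 + √(4 - I*√5))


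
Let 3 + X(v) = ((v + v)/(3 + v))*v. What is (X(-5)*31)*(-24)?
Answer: 20832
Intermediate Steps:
X(v) = -3 + 2*v²/(3 + v) (X(v) = -3 + ((v + v)/(3 + v))*v = -3 + ((2*v)/(3 + v))*v = -3 + (2*v/(3 + v))*v = -3 + 2*v²/(3 + v))
(X(-5)*31)*(-24) = (((-9 - 3*(-5) + 2*(-5)²)/(3 - 5))*31)*(-24) = (((-9 + 15 + 2*25)/(-2))*31)*(-24) = (-(-9 + 15 + 50)/2*31)*(-24) = (-½*56*31)*(-24) = -28*31*(-24) = -868*(-24) = 20832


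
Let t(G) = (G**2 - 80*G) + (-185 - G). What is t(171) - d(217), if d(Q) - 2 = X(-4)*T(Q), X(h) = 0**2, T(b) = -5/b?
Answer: 15203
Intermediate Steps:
t(G) = -185 + G**2 - 81*G
X(h) = 0
d(Q) = 2 (d(Q) = 2 + 0*(-5/Q) = 2 + 0 = 2)
t(171) - d(217) = (-185 + 171**2 - 81*171) - 1*2 = (-185 + 29241 - 13851) - 2 = 15205 - 2 = 15203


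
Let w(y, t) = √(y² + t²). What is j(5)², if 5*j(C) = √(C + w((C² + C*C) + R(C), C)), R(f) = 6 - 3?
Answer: ⅕ + √2834/25 ≈ 2.3294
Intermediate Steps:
R(f) = 3
w(y, t) = √(t² + y²)
j(C) = √(C + √(C² + (3 + 2*C²)²))/5 (j(C) = √(C + √(C² + ((C² + C*C) + 3)²))/5 = √(C + √(C² + ((C² + C²) + 3)²))/5 = √(C + √(C² + (2*C² + 3)²))/5 = √(C + √(C² + (3 + 2*C²)²))/5)
j(5)² = (√(5 + √(5² + (3 + 2*5²)²))/5)² = (√(5 + √(25 + (3 + 2*25)²))/5)² = (√(5 + √(25 + (3 + 50)²))/5)² = (√(5 + √(25 + 53²))/5)² = (√(5 + √(25 + 2809))/5)² = (√(5 + √2834)/5)² = ⅕ + √2834/25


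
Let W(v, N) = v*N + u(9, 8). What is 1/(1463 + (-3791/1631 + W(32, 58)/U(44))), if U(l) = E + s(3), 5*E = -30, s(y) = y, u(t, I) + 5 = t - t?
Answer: 1631/1376035 ≈ 0.0011853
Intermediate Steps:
u(t, I) = -5 (u(t, I) = -5 + (t - t) = -5 + 0 = -5)
E = -6 (E = (⅕)*(-30) = -6)
U(l) = -3 (U(l) = -6 + 3 = -3)
W(v, N) = -5 + N*v (W(v, N) = v*N - 5 = N*v - 5 = -5 + N*v)
1/(1463 + (-3791/1631 + W(32, 58)/U(44))) = 1/(1463 + (-3791/1631 + (-5 + 58*32)/(-3))) = 1/(1463 + (-3791*1/1631 + (-5 + 1856)*(-⅓))) = 1/(1463 + (-3791/1631 + 1851*(-⅓))) = 1/(1463 + (-3791/1631 - 617)) = 1/(1463 - 1010118/1631) = 1/(1376035/1631) = 1631/1376035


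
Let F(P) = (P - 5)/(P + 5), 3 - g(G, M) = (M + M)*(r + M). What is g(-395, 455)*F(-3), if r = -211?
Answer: 888148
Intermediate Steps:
g(G, M) = 3 - 2*M*(-211 + M) (g(G, M) = 3 - (M + M)*(-211 + M) = 3 - 2*M*(-211 + M))
F(P) = (-5 + P)/(5 + P)
g(-395, 455)*F(-3) = (3 - 2*455**2 + 422*455)*((-5 - 3)/(5 - 3)) = (3 - 2*207025 + 192010)*(-8/2) = (3 - 414050 + 192010)*((1/2)*(-8)) = -222037*(-4) = 888148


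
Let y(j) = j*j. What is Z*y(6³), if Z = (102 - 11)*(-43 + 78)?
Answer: 148599360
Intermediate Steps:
y(j) = j²
Z = 3185 (Z = 91*35 = 3185)
Z*y(6³) = 3185*(6³)² = 3185*216² = 3185*46656 = 148599360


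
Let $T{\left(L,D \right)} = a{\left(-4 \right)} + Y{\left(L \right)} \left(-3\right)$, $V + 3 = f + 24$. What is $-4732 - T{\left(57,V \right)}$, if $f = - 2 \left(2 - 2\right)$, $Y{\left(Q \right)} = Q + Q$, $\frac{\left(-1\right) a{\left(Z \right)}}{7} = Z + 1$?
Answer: $-4411$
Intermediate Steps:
$a{\left(Z \right)} = -7 - 7 Z$ ($a{\left(Z \right)} = - 7 \left(Z + 1\right) = - 7 \left(1 + Z\right) = -7 - 7 Z$)
$Y{\left(Q \right)} = 2 Q$
$f = 0$ ($f = \left(-2\right) 0 = 0$)
$V = 21$ ($V = -3 + \left(0 + 24\right) = -3 + 24 = 21$)
$T{\left(L,D \right)} = 21 - 6 L$ ($T{\left(L,D \right)} = \left(-7 - -28\right) + 2 L \left(-3\right) = \left(-7 + 28\right) - 6 L = 21 - 6 L$)
$-4732 - T{\left(57,V \right)} = -4732 - \left(21 - 342\right) = -4732 - -321 = -4732 + 321 = -4411$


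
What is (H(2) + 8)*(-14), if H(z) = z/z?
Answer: -126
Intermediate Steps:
H(z) = 1
(H(2) + 8)*(-14) = (1 + 8)*(-14) = 9*(-14) = -126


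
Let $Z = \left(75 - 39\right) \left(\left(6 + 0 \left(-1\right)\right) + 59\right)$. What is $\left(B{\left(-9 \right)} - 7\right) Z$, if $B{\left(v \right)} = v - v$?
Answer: $-16380$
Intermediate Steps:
$B{\left(v \right)} = 0$
$Z = 2340$ ($Z = 36 \left(\left(6 + 0\right) + 59\right) = 36 \left(6 + 59\right) = 36 \cdot 65 = 2340$)
$\left(B{\left(-9 \right)} - 7\right) Z = \left(0 - 7\right) 2340 = \left(-7\right) 2340 = -16380$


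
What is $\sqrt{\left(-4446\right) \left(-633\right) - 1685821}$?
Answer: $\sqrt{1128497} \approx 1062.3$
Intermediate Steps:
$\sqrt{\left(-4446\right) \left(-633\right) - 1685821} = \sqrt{2814318 - 1685821} = \sqrt{1128497}$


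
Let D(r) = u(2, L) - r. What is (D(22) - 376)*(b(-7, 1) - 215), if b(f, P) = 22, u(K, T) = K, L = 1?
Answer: 76428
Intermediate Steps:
D(r) = 2 - r
(D(22) - 376)*(b(-7, 1) - 215) = ((2 - 1*22) - 376)*(22 - 215) = ((2 - 22) - 376)*(-193) = (-20 - 376)*(-193) = -396*(-193) = 76428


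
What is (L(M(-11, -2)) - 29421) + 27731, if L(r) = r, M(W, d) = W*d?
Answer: -1668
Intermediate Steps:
(L(M(-11, -2)) - 29421) + 27731 = (-11*(-2) - 29421) + 27731 = (22 - 29421) + 27731 = -29399 + 27731 = -1668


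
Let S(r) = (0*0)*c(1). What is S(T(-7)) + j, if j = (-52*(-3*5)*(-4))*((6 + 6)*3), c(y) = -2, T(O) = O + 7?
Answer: -112320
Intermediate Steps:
T(O) = 7 + O
S(r) = 0 (S(r) = (0*0)*(-2) = 0*(-2) = 0)
j = -112320 (j = (-(-780)*(-4))*(12*3) = -52*60*36 = -3120*36 = -112320)
S(T(-7)) + j = 0 - 112320 = -112320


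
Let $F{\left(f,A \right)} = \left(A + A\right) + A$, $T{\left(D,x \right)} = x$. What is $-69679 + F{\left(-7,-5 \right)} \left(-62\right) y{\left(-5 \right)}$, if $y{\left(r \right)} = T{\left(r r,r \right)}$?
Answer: $-74329$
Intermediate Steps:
$y{\left(r \right)} = r$
$F{\left(f,A \right)} = 3 A$ ($F{\left(f,A \right)} = 2 A + A = 3 A$)
$-69679 + F{\left(-7,-5 \right)} \left(-62\right) y{\left(-5 \right)} = -69679 + 3 \left(-5\right) \left(-62\right) \left(-5\right) = -69679 + \left(-15\right) \left(-62\right) \left(-5\right) = -69679 + 930 \left(-5\right) = -69679 - 4650 = -74329$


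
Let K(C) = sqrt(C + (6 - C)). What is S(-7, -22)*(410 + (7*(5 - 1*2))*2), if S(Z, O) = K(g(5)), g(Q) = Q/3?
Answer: 452*sqrt(6) ≈ 1107.2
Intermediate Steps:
g(Q) = Q/3 (g(Q) = Q*(1/3) = Q/3)
K(C) = sqrt(6)
S(Z, O) = sqrt(6)
S(-7, -22)*(410 + (7*(5 - 1*2))*2) = sqrt(6)*(410 + (7*(5 - 1*2))*2) = sqrt(6)*(410 + (7*(5 - 2))*2) = sqrt(6)*(410 + (7*3)*2) = sqrt(6)*(410 + 21*2) = sqrt(6)*(410 + 42) = sqrt(6)*452 = 452*sqrt(6)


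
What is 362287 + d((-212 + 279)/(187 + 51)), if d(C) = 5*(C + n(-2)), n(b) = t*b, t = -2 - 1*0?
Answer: 86229401/238 ≈ 3.6231e+5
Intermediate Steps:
t = -2 (t = -2 + 0 = -2)
n(b) = -2*b
d(C) = 20 + 5*C (d(C) = 5*(C - 2*(-2)) = 5*(C + 4) = 5*(4 + C) = 20 + 5*C)
362287 + d((-212 + 279)/(187 + 51)) = 362287 + (20 + 5*((-212 + 279)/(187 + 51))) = 362287 + (20 + 5*(67/238)) = 362287 + (20 + 335/238) = 362287 + 5095/238 = 86229401/238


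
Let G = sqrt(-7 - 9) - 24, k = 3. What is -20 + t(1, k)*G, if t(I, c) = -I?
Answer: 4 - 4*I ≈ 4.0 - 4.0*I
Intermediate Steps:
G = -24 + 4*I (G = sqrt(-16) - 24 = 4*I - 24 = -24 + 4*I ≈ -24.0 + 4.0*I)
-20 + t(1, k)*G = -20 + (-1*1)*(-24 + 4*I) = -20 - (-24 + 4*I) = -20 + (24 - 4*I) = 4 - 4*I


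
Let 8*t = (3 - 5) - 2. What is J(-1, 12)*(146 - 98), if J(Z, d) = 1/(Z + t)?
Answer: -32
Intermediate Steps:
t = -½ (t = ((3 - 5) - 2)/8 = (-2 - 2)/8 = (⅛)*(-4) = -½ ≈ -0.50000)
J(Z, d) = 1/(-½ + Z) (J(Z, d) = 1/(Z - ½) = 1/(-½ + Z))
J(-1, 12)*(146 - 98) = (2/(-1 + 2*(-1)))*(146 - 98) = (2/(-1 - 2))*48 = (2/(-3))*48 = (2*(-⅓))*48 = -⅔*48 = -32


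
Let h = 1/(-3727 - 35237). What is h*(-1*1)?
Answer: 1/38964 ≈ 2.5665e-5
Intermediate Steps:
h = -1/38964 (h = 1/(-38964) = -1/38964 ≈ -2.5665e-5)
h*(-1*1) = -(-1)/38964 = -1/38964*(-1) = 1/38964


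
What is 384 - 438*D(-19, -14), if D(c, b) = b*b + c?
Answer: -77142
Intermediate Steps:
D(c, b) = c + b² (D(c, b) = b² + c = c + b²)
384 - 438*D(-19, -14) = 384 - 438*(-19 + (-14)²) = 384 - 438*(-19 + 196) = 384 - 438*177 = 384 - 77526 = -77142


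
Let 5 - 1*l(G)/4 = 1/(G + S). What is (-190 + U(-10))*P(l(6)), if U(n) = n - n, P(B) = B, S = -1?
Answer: -3648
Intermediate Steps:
l(G) = 20 - 4/(-1 + G) (l(G) = 20 - 4/(G - 1) = 20 - 4/(-1 + G))
U(n) = 0
(-190 + U(-10))*P(l(6)) = (-190 + 0)*(4*(-6 + 5*6)/(-1 + 6)) = -760*(-6 + 30)/5 = -760*24/5 = -190*96/5 = -3648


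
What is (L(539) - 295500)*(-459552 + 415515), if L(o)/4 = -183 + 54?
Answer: 13035656592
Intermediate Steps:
L(o) = -516 (L(o) = 4*(-183 + 54) = 4*(-129) = -516)
(L(539) - 295500)*(-459552 + 415515) = (-516 - 295500)*(-459552 + 415515) = -296016*(-44037) = 13035656592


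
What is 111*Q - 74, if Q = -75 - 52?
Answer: -14171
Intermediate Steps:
Q = -127
111*Q - 74 = 111*(-127) - 74 = -14097 - 74 = -14171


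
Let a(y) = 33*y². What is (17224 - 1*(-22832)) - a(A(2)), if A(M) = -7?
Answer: 38439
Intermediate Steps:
(17224 - 1*(-22832)) - a(A(2)) = (17224 - 1*(-22832)) - 33*(-7)² = (17224 + 22832) - 33*49 = 40056 - 1*1617 = 40056 - 1617 = 38439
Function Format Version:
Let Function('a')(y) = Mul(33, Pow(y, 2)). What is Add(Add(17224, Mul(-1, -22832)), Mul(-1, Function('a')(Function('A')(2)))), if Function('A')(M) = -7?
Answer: 38439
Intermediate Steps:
Add(Add(17224, Mul(-1, -22832)), Mul(-1, Function('a')(Function('A')(2)))) = Add(Add(17224, Mul(-1, -22832)), Mul(-1, Mul(33, Pow(-7, 2)))) = Add(Add(17224, 22832), Mul(-1, Mul(33, 49))) = Add(40056, Mul(-1, 1617)) = Add(40056, -1617) = 38439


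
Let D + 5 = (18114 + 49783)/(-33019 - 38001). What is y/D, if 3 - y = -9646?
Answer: -685271980/422997 ≈ -1620.0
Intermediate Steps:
y = 9649 (y = 3 - 1*(-9646) = 3 + 9646 = 9649)
D = -422997/71020 (D = -5 + (18114 + 49783)/(-33019 - 38001) = -5 + 67897/(-71020) = -5 + 67897*(-1/71020) = -5 - 67897/71020 = -422997/71020 ≈ -5.9560)
y/D = 9649/(-422997/71020) = 9649*(-71020/422997) = -685271980/422997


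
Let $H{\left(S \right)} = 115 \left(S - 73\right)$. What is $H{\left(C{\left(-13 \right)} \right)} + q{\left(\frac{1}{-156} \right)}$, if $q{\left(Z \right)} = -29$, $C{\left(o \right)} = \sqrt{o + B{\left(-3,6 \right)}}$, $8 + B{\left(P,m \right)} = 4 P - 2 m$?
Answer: $-8424 + 345 i \sqrt{5} \approx -8424.0 + 771.44 i$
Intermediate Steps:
$B{\left(P,m \right)} = -8 - 2 m + 4 P$ ($B{\left(P,m \right)} = -8 + \left(4 P - 2 m\right) = -8 + \left(- 2 m + 4 P\right) = -8 - 2 m + 4 P$)
$C{\left(o \right)} = \sqrt{-32 + o}$ ($C{\left(o \right)} = \sqrt{o - 32} = \sqrt{-32 + o}$)
$H{\left(S \right)} = -8395 + 115 S$ ($H{\left(S \right)} = 115 \left(-73 + S\right) = -8395 + 115 S$)
$H{\left(C{\left(-13 \right)} \right)} + q{\left(\frac{1}{-156} \right)} = \left(-8395 + 115 \sqrt{-32 - 13}\right) - 29 = \left(-8395 + 115 \sqrt{-45}\right) - 29 = \left(-8395 + 115 \cdot 3 i \sqrt{5}\right) - 29 = \left(-8395 + 345 i \sqrt{5}\right) - 29 = -8424 + 345 i \sqrt{5}$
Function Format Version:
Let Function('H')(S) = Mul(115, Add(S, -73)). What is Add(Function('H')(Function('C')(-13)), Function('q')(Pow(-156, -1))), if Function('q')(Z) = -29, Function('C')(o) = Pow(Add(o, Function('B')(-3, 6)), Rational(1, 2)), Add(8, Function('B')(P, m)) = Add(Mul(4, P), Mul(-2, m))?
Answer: Add(-8424, Mul(345, I, Pow(5, Rational(1, 2)))) ≈ Add(-8424.0, Mul(771.44, I))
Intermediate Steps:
Function('B')(P, m) = Add(-8, Mul(-2, m), Mul(4, P)) (Function('B')(P, m) = Add(-8, Add(Mul(4, P), Mul(-2, m))) = Add(-8, Add(Mul(-2, m), Mul(4, P))) = Add(-8, Mul(-2, m), Mul(4, P)))
Function('C')(o) = Pow(Add(-32, o), Rational(1, 2)) (Function('C')(o) = Pow(Add(o, Add(-8, Mul(-2, 6), Mul(4, -3))), Rational(1, 2)) = Pow(Add(o, Add(-8, -12, -12)), Rational(1, 2)) = Pow(Add(o, -32), Rational(1, 2)) = Pow(Add(-32, o), Rational(1, 2)))
Function('H')(S) = Add(-8395, Mul(115, S)) (Function('H')(S) = Mul(115, Add(-73, S)) = Add(-8395, Mul(115, S)))
Add(Function('H')(Function('C')(-13)), Function('q')(Pow(-156, -1))) = Add(Add(-8395, Mul(115, Pow(Add(-32, -13), Rational(1, 2)))), -29) = Add(Add(-8395, Mul(115, Pow(-45, Rational(1, 2)))), -29) = Add(Add(-8395, Mul(115, Mul(3, I, Pow(5, Rational(1, 2))))), -29) = Add(Add(-8395, Mul(345, I, Pow(5, Rational(1, 2)))), -29) = Add(-8424, Mul(345, I, Pow(5, Rational(1, 2))))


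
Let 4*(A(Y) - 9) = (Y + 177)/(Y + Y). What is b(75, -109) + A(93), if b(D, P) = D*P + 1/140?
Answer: -17719417/2170 ≈ -8165.6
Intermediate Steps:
A(Y) = 9 + (177 + Y)/(8*Y) (A(Y) = 9 + ((Y + 177)/(Y + Y))/4 = 9 + ((177 + Y)/((2*Y)))/4 = 9 + ((177 + Y)*(1/(2*Y)))/4 = 9 + ((177 + Y)/(2*Y))/4 = 9 + (177 + Y)/(8*Y))
b(D, P) = 1/140 + D*P (b(D, P) = D*P + 1/140 = 1/140 + D*P)
b(75, -109) + A(93) = (1/140 + 75*(-109)) + (⅛)*(177 + 73*93)/93 = (1/140 - 8175) + (⅛)*(1/93)*(177 + 6789) = -1144499/140 + (⅛)*(1/93)*6966 = -1144499/140 + 1161/124 = -17719417/2170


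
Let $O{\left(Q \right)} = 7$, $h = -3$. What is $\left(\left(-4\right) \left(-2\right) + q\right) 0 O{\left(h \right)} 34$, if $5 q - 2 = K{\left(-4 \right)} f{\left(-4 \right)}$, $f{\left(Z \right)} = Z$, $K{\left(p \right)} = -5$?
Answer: $0$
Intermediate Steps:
$q = \frac{22}{5}$ ($q = \frac{2}{5} + \frac{\left(-5\right) \left(-4\right)}{5} = \frac{2}{5} + \frac{1}{5} \cdot 20 = \frac{2}{5} + 4 = \frac{22}{5} \approx 4.4$)
$\left(\left(-4\right) \left(-2\right) + q\right) 0 O{\left(h \right)} 34 = \left(\left(-4\right) \left(-2\right) + \frac{22}{5}\right) 0 \cdot 7 \cdot 34 = \left(8 + \frac{22}{5}\right) 0 \cdot 7 \cdot 34 = \frac{62}{5} \cdot 0 \cdot 7 \cdot 34 = 0 \cdot 7 \cdot 34 = 0 \cdot 34 = 0$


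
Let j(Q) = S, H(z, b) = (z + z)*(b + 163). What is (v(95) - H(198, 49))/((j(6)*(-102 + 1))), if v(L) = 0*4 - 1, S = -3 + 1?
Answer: -83953/202 ≈ -415.61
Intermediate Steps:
H(z, b) = 2*z*(163 + b) (H(z, b) = (2*z)*(163 + b) = 2*z*(163 + b))
S = -2
j(Q) = -2
v(L) = -1 (v(L) = 0 - 1 = -1)
(v(95) - H(198, 49))/((j(6)*(-102 + 1))) = (-1 - 2*198*(163 + 49))/((-2*(-102 + 1))) = (-1 - 2*198*212)/((-2*(-101))) = (-1 - 1*83952)/202 = (-1 - 83952)*(1/202) = -83953*1/202 = -83953/202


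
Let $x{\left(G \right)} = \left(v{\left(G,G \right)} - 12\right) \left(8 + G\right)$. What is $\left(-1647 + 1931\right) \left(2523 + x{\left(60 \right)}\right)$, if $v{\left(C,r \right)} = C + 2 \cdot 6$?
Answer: $1875252$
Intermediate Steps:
$v{\left(C,r \right)} = 12 + C$ ($v{\left(C,r \right)} = C + 12 = 12 + C$)
$x{\left(G \right)} = G \left(8 + G\right)$ ($x{\left(G \right)} = \left(\left(12 + G\right) - 12\right) \left(8 + G\right) = G \left(8 + G\right)$)
$\left(-1647 + 1931\right) \left(2523 + x{\left(60 \right)}\right) = \left(-1647 + 1931\right) \left(2523 + 60 \left(8 + 60\right)\right) = 284 \left(2523 + 60 \cdot 68\right) = 284 \left(2523 + 4080\right) = 284 \cdot 6603 = 1875252$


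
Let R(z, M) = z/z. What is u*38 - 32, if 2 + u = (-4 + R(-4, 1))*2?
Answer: -336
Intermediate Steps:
R(z, M) = 1
u = -8 (u = -2 + (-4 + 1)*2 = -2 - 3*2 = -2 - 6 = -8)
u*38 - 32 = -8*38 - 32 = -304 - 32 = -336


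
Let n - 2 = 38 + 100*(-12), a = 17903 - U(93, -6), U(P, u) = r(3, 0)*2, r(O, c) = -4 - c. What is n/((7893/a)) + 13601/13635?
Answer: -31464863323/11957895 ≈ -2631.3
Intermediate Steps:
U(P, u) = -8 (U(P, u) = (-4 - 1*0)*2 = (-4 + 0)*2 = -4*2 = -8)
a = 17911 (a = 17903 - 1*(-8) = 17903 + 8 = 17911)
n = -1160 (n = 2 + (38 + 100*(-12)) = 2 + (38 - 1200) = 2 - 1162 = -1160)
n/((7893/a)) + 13601/13635 = -1160/(7893/17911) + 13601/13635 = -1160/(7893*(1/17911)) + 13601*(1/13635) = -1160/7893/17911 + 13601/13635 = -1160*17911/7893 + 13601/13635 = -20776760/7893 + 13601/13635 = -31464863323/11957895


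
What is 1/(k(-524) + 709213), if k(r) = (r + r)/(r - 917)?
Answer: 11/7801351 ≈ 1.4100e-6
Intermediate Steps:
k(r) = 2*r/(-917 + r) (k(r) = (2*r)/(-917 + r) = 2*r/(-917 + r))
1/(k(-524) + 709213) = 1/(2*(-524)/(-917 - 524) + 709213) = 1/(2*(-524)/(-1441) + 709213) = 1/(2*(-524)*(-1/1441) + 709213) = 1/(8/11 + 709213) = 1/(7801351/11) = 11/7801351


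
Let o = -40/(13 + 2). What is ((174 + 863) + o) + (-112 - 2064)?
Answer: -3425/3 ≈ -1141.7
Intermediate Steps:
o = -8/3 (o = -40/15 = (1/15)*(-40) = -8/3 ≈ -2.6667)
((174 + 863) + o) + (-112 - 2064) = ((174 + 863) - 8/3) + (-112 - 2064) = (1037 - 8/3) - 2176 = 3103/3 - 2176 = -3425/3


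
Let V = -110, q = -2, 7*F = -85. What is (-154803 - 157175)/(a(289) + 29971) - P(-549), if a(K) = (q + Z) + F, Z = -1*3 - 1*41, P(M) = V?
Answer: 10424527/104695 ≈ 99.570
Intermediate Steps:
F = -85/7 (F = (⅐)*(-85) = -85/7 ≈ -12.143)
P(M) = -110
Z = -44 (Z = -3 - 41 = -44)
a(K) = -407/7 (a(K) = (-2 - 44) - 85/7 = -46 - 85/7 = -407/7)
(-154803 - 157175)/(a(289) + 29971) - P(-549) = (-154803 - 157175)/(-407/7 + 29971) - 1*(-110) = -311978/209390/7 + 110 = -311978*7/209390 + 110 = -1091923/104695 + 110 = 10424527/104695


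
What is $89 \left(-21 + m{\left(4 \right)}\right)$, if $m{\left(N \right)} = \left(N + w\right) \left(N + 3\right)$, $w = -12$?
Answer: $-6853$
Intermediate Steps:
$m{\left(N \right)} = \left(-12 + N\right) \left(3 + N\right)$ ($m{\left(N \right)} = \left(N - 12\right) \left(N + 3\right) = \left(-12 + N\right) \left(3 + N\right)$)
$89 \left(-21 + m{\left(4 \right)}\right) = 89 \left(-21 - \left(72 - 16\right)\right) = 89 \left(-21 - 56\right) = 89 \left(-77\right) = -6853$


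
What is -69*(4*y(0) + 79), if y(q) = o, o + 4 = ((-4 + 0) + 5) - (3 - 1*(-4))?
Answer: -2691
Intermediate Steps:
o = -10 (o = -4 + (((-4 + 0) + 5) - (3 - 1*(-4))) = -4 + ((-4 + 5) - (3 + 4)) = -4 + (1 - 1*7) = -4 + (1 - 7) = -4 - 6 = -10)
y(q) = -10
-69*(4*y(0) + 79) = -69*(4*(-10) + 79) = -69*(-40 + 79) = -69*39 = -2691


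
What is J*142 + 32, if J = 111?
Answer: 15794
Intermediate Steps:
J*142 + 32 = 111*142 + 32 = 15762 + 32 = 15794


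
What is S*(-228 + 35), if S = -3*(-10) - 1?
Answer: -5597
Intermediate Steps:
S = 29 (S = 30 - 1 = 29)
S*(-228 + 35) = 29*(-228 + 35) = 29*(-193) = -5597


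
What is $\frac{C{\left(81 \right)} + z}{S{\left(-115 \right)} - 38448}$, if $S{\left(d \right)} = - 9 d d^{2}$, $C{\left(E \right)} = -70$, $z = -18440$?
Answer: $- \frac{6170}{4549809} \approx -0.0013561$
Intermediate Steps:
$S{\left(d \right)} = - 9 d^{3}$
$\frac{C{\left(81 \right)} + z}{S{\left(-115 \right)} - 38448} = \frac{-70 - 18440}{- 9 \left(-115\right)^{3} - 38448} = - \frac{18510}{\left(-9\right) \left(-1520875\right) - 38448} = - \frac{18510}{13687875 - 38448} = - \frac{18510}{13649427} = \left(-18510\right) \frac{1}{13649427} = - \frac{6170}{4549809}$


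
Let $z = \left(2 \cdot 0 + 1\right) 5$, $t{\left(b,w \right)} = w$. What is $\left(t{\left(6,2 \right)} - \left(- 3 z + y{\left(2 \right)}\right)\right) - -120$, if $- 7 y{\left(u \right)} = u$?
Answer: $\frac{961}{7} \approx 137.29$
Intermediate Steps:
$y{\left(u \right)} = - \frac{u}{7}$
$z = 5$ ($z = \left(0 + 1\right) 5 = 1 \cdot 5 = 5$)
$\left(t{\left(6,2 \right)} - \left(- 3 z + y{\left(2 \right)}\right)\right) - -120 = \left(2 - \left(\left(-3\right) 5 - \frac{2}{7}\right)\right) - -120 = \left(2 - \left(-15 - \frac{2}{7}\right)\right) + 120 = \left(2 - - \frac{107}{7}\right) + 120 = \left(2 + \frac{107}{7}\right) + 120 = \frac{121}{7} + 120 = \frac{961}{7}$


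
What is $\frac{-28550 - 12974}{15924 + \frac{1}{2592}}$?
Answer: $- \frac{107630208}{41275009} \approx -2.6076$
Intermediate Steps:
$\frac{-28550 - 12974}{15924 + \frac{1}{2592}} = - \frac{41524}{15924 + \frac{1}{2592}} = - \frac{41524}{\frac{41275009}{2592}} = \left(-41524\right) \frac{2592}{41275009} = - \frac{107630208}{41275009}$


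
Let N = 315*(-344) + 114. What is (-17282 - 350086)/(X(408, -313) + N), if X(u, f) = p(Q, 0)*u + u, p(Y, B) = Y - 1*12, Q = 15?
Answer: 61228/17769 ≈ 3.4458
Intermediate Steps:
p(Y, B) = -12 + Y (p(Y, B) = Y - 12 = -12 + Y)
N = -108246 (N = -108360 + 114 = -108246)
X(u, f) = 4*u (X(u, f) = (-12 + 15)*u + u = 3*u + u = 4*u)
(-17282 - 350086)/(X(408, -313) + N) = (-17282 - 350086)/(4*408 - 108246) = -367368/(1632 - 108246) = -367368/(-106614) = -367368*(-1/106614) = 61228/17769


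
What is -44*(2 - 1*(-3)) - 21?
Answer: -241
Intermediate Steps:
-44*(2 - 1*(-3)) - 21 = -44*(2 + 3) - 21 = -44*5 - 21 = -4*55 - 21 = -220 - 21 = -241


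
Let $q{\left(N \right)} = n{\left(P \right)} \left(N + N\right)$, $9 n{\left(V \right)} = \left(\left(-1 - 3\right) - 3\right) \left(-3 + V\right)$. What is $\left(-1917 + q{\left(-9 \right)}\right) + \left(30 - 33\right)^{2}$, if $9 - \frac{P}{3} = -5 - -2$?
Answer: $-1446$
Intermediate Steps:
$P = 36$ ($P = 27 - 3 \left(-5 - -2\right) = 27 - 3 \left(-5 + 2\right) = 27 - -9 = 27 + 9 = 36$)
$n{\left(V \right)} = \frac{7}{3} - \frac{7 V}{9}$ ($n{\left(V \right)} = \frac{\left(\left(-1 - 3\right) - 3\right) \left(-3 + V\right)}{9} = \frac{\left(-4 - 3\right) \left(-3 + V\right)}{9} = \frac{\left(-7\right) \left(-3 + V\right)}{9} = \frac{21 - 7 V}{9} = \frac{7}{3} - \frac{7 V}{9}$)
$q{\left(N \right)} = - \frac{154 N}{3}$ ($q{\left(N \right)} = \left(\frac{7}{3} - 28\right) \left(N + N\right) = \left(\frac{7}{3} - 28\right) 2 N = - \frac{77 \cdot 2 N}{3} = - \frac{154 N}{3}$)
$\left(-1917 + q{\left(-9 \right)}\right) + \left(30 - 33\right)^{2} = \left(-1917 - -462\right) + \left(30 - 33\right)^{2} = \left(-1917 + 462\right) + \left(-3\right)^{2} = -1455 + 9 = -1446$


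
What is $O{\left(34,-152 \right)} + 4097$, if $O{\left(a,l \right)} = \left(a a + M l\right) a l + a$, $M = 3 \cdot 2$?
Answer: $-1256861$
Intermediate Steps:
$M = 6$
$O{\left(a,l \right)} = a + a l \left(a^{2} + 6 l\right)$ ($O{\left(a,l \right)} = \left(a a + 6 l\right) a l + a = \left(a^{2} + 6 l\right) a l + a = a \left(a^{2} + 6 l\right) l + a = a l \left(a^{2} + 6 l\right) + a = a + a l \left(a^{2} + 6 l\right)$)
$O{\left(34,-152 \right)} + 4097 = 34 \left(1 + 6 \left(-152\right)^{2} - 152 \cdot 34^{2}\right) + 4097 = 34 \left(1 + 6 \cdot 23104 - 175712\right) + 4097 = 34 \left(1 + 138624 - 175712\right) + 4097 = 34 \left(-37087\right) + 4097 = -1260958 + 4097 = -1256861$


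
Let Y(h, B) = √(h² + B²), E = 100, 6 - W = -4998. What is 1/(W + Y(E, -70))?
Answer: 1251/6256279 - 5*√149/12512558 ≈ 0.00019508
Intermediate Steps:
W = 5004 (W = 6 - 1*(-4998) = 6 + 4998 = 5004)
Y(h, B) = √(B² + h²)
1/(W + Y(E, -70)) = 1/(5004 + √((-70)² + 100²)) = 1/(5004 + √(4900 + 10000)) = 1/(5004 + √14900) = 1/(5004 + 10*√149)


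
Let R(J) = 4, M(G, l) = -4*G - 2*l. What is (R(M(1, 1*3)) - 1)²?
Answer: 9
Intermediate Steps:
(R(M(1, 1*3)) - 1)² = (4 - 1)² = 3² = 9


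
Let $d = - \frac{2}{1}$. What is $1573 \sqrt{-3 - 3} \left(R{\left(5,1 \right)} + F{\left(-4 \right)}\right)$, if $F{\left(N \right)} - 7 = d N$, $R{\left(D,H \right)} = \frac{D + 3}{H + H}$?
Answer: $29887 i \sqrt{6} \approx 73208.0 i$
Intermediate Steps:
$R{\left(D,H \right)} = \frac{3 + D}{2 H}$
$d = -2$ ($d = \left(-2\right) 1 = -2$)
$F{\left(N \right)} = 7 - 2 N$
$1573 \sqrt{-3 - 3} \left(R{\left(5,1 \right)} + F{\left(-4 \right)}\right) = 1573 \sqrt{-3 - 3} \left(\frac{3 + 5}{2 \cdot 1} + \left(7 - -8\right)\right) = 1573 \sqrt{-6} \left(\frac{1}{2} \cdot 1 \cdot 8 + \left(7 + 8\right)\right) = 1573 i \sqrt{6} \left(4 + 15\right) = 1573 i \sqrt{6} \cdot 19 = 1573 \cdot 19 i \sqrt{6} = 29887 i \sqrt{6}$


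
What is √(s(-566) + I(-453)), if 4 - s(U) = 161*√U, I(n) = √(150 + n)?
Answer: √(4 + I*√303 - 161*I*√566) ≈ 43.686 - 43.64*I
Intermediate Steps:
s(U) = 4 - 161*√U
√(s(-566) + I(-453)) = √((4 - 161*I*√566) + √(150 - 453)) = √((4 - 161*I*√566) + √(-303)) = √((4 - 161*I*√566) + I*√303) = √(4 + I*√303 - 161*I*√566)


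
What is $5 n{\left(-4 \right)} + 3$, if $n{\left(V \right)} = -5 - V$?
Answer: $-2$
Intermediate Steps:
$5 n{\left(-4 \right)} + 3 = 5 \left(-5 - -4\right) + 3 = 5 \left(-5 + 4\right) + 3 = 5 \left(-1\right) + 3 = -5 + 3 = -2$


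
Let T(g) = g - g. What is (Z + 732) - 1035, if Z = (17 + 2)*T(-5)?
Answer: -303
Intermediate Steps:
T(g) = 0
Z = 0 (Z = (17 + 2)*0 = 19*0 = 0)
(Z + 732) - 1035 = (0 + 732) - 1035 = 732 - 1035 = -303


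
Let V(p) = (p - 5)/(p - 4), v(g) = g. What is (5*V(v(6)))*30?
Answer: 75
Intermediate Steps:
V(p) = (-5 + p)/(-4 + p)
(5*V(v(6)))*30 = (5*((-5 + 6)/(-4 + 6)))*30 = (5*(1/2))*30 = (5*((½)*1))*30 = (5*(½))*30 = (5/2)*30 = 75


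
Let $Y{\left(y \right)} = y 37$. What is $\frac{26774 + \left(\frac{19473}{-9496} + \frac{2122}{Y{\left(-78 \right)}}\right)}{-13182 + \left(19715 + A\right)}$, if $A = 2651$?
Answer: $\frac{366838664677}{125845853952} \approx 2.915$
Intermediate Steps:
$Y{\left(y \right)} = 37 y$
$\frac{26774 + \left(\frac{19473}{-9496} + \frac{2122}{Y{\left(-78 \right)}}\right)}{-13182 + \left(19715 + A\right)} = \frac{26774 + \left(\frac{19473}{-9496} + \frac{2122}{37 \left(-78\right)}\right)}{-13182 + \left(19715 + 2651\right)} = \frac{26774 + \left(19473 \left(- \frac{1}{9496}\right) + \frac{2122}{-2886}\right)}{-13182 + 22366} = \frac{26774 + \left(- \frac{19473}{9496} + 2122 \left(- \frac{1}{2886}\right)\right)}{9184} = \left(26774 - \frac{38174795}{13702728}\right) \frac{1}{9184} = \frac{366838664677}{13702728} \cdot \frac{1}{9184} = \frac{366838664677}{125845853952}$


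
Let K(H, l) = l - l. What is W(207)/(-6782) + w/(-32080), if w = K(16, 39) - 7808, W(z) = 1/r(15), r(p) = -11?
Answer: 36407781/149577010 ≈ 0.24340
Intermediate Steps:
K(H, l) = 0
W(z) = -1/11 (W(z) = 1/(-11) = -1/11)
w = -7808 (w = 0 - 7808 = -7808)
W(207)/(-6782) + w/(-32080) = -1/11/(-6782) - 7808/(-32080) = -1/11*(-1/6782) - 7808*(-1/32080) = 1/74602 + 488/2005 = 36407781/149577010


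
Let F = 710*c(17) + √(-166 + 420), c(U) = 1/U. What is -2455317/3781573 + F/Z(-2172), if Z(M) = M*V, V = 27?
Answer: -1225254144673/1885015819602 - √254/58644 ≈ -0.65027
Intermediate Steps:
Z(M) = 27*M (Z(M) = M*27 = 27*M)
F = 710/17 + √254 (F = 710/17 + √(-166 + 420) = 710*(1/17) + √254 = 710/17 + √254 ≈ 57.702)
-2455317/3781573 + F/Z(-2172) = -2455317/3781573 + (710/17 + √254)/((27*(-2172))) = -2455317*1/3781573 + (710/17 + √254)/(-58644) = -2455317/3781573 + (710/17 + √254)*(-1/58644) = -2455317/3781573 + (-355/498474 - √254/58644) = -1225254144673/1885015819602 - √254/58644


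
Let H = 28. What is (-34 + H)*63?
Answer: -378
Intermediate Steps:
(-34 + H)*63 = (-34 + 28)*63 = -6*63 = -378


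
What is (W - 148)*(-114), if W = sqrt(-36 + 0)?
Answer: 16872 - 684*I ≈ 16872.0 - 684.0*I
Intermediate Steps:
W = 6*I (W = sqrt(-36) = 6*I ≈ 6.0*I)
(W - 148)*(-114) = (6*I - 148)*(-114) = (-148 + 6*I)*(-114) = 16872 - 684*I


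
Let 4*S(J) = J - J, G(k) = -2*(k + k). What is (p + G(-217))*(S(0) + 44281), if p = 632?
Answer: 66421500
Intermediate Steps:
G(k) = -4*k
S(J) = 0 (S(J) = (J - J)/4 = (¼)*0 = 0)
(p + G(-217))*(S(0) + 44281) = (632 - 4*(-217))*(0 + 44281) = (632 + 868)*44281 = 1500*44281 = 66421500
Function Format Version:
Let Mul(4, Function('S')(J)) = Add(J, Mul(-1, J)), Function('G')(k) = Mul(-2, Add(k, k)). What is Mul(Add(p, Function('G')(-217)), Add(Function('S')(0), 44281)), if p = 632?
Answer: 66421500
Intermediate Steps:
Function('G')(k) = Mul(-4, k) (Function('G')(k) = Mul(-2, Mul(2, k)) = Mul(-4, k))
Function('S')(J) = 0 (Function('S')(J) = Mul(Rational(1, 4), Add(J, Mul(-1, J))) = Mul(Rational(1, 4), 0) = 0)
Mul(Add(p, Function('G')(-217)), Add(Function('S')(0), 44281)) = Mul(Add(632, Mul(-4, -217)), Add(0, 44281)) = Mul(Add(632, 868), 44281) = Mul(1500, 44281) = 66421500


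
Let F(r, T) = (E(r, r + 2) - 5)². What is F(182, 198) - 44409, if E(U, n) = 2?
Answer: -44400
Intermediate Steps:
F(r, T) = 9 (F(r, T) = (2 - 5)² = (-3)² = 9)
F(182, 198) - 44409 = 9 - 44409 = -44400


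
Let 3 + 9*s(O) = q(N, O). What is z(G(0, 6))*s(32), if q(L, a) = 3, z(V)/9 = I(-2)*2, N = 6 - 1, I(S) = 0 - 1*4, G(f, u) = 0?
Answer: 0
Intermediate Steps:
I(S) = -4 (I(S) = 0 - 4 = -4)
N = 5
z(V) = -72 (z(V) = 9*(-4*2) = 9*(-8) = -72)
s(O) = 0 (s(O) = -⅓ + (⅑)*3 = -⅓ + ⅓ = 0)
z(G(0, 6))*s(32) = -72*0 = 0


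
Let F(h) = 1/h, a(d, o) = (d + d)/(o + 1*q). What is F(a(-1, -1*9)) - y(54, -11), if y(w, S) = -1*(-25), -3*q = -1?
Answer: -62/3 ≈ -20.667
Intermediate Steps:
q = ⅓ (q = -⅓*(-1) = ⅓ ≈ 0.33333)
y(w, S) = 25
a(d, o) = 2*d/(⅓ + o) (a(d, o) = (d + d)/(o + 1*(⅓)) = (2*d)/(o + ⅓) = (2*d)/(⅓ + o) = 2*d/(⅓ + o))
F(a(-1, -1*9)) - y(54, -11) = 1/(6*(-1)/(1 + 3*(-1*9))) - 1*25 = 1/(6*(-1)/(1 + 3*(-9))) - 25 = 1/(6*(-1)/(1 - 27)) - 25 = 1/(6*(-1)/(-26)) - 25 = 1/(6*(-1)*(-1/26)) - 25 = 1/(3/13) - 25 = 13/3 - 25 = -62/3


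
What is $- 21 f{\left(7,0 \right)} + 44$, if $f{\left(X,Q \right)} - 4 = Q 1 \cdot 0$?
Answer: $-40$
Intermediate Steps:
$f{\left(X,Q \right)} = 4$ ($f{\left(X,Q \right)} = 4 + Q 1 \cdot 0 = 4 + Q 0 = 4 + 0 = 4$)
$- 21 f{\left(7,0 \right)} + 44 = \left(-21\right) 4 + 44 = -84 + 44 = -40$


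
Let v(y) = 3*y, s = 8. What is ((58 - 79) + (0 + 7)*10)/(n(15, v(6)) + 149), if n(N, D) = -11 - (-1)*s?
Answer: 49/146 ≈ 0.33562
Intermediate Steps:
n(N, D) = -3 (n(N, D) = -11 - (-1)*8 = -11 - 1*(-8) = -11 + 8 = -3)
((58 - 79) + (0 + 7)*10)/(n(15, v(6)) + 149) = ((58 - 79) + (0 + 7)*10)/(-3 + 149) = (-21 + 7*10)/146 = (-21 + 70)*(1/146) = 49*(1/146) = 49/146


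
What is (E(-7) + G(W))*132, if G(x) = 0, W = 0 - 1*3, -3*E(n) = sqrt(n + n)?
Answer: -44*I*sqrt(14) ≈ -164.63*I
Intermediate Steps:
E(n) = -sqrt(2)*sqrt(n)/3 (E(n) = -sqrt(n + n)/3 = -sqrt(2)*sqrt(n)/3)
W = -3 (W = 0 - 3 = -3)
(E(-7) + G(W))*132 = (-sqrt(2)*sqrt(-7)/3 + 0)*132 = (-sqrt(2)*I*sqrt(7)/3 + 0)*132 = (-I*sqrt(14)/3 + 0)*132 = -I*sqrt(14)/3*132 = -44*I*sqrt(14)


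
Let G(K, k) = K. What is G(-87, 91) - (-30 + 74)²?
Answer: -2023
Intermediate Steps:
G(-87, 91) - (-30 + 74)² = -87 - (-30 + 74)² = -87 - 1*44² = -87 - 1*1936 = -87 - 1936 = -2023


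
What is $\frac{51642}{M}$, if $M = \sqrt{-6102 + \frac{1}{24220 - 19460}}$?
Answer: $- \frac{103284 i \sqrt{34564167610}}{29045519} \approx - 661.1 i$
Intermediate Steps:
$M = \frac{i \sqrt{34564167610}}{2380}$ ($M = \sqrt{-6102 + \frac{1}{4760}} = \sqrt{- \frac{29045519}{4760}} = \frac{i \sqrt{34564167610}}{2380} \approx 78.115 i$)
$\frac{51642}{M} = \frac{51642}{\frac{1}{2380} i \sqrt{34564167610}} = 51642 \left(- \frac{2 i \sqrt{34564167610}}{29045519}\right) = - \frac{103284 i \sqrt{34564167610}}{29045519}$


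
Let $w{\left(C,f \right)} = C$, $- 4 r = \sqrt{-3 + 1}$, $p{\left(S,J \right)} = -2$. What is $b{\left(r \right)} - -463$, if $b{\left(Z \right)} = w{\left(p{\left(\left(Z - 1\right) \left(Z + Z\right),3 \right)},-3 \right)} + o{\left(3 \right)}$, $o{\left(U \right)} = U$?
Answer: $464$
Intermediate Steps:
$r = - \frac{i \sqrt{2}}{4}$ ($r = - \frac{\sqrt{-3 + 1}}{4} = - \frac{\sqrt{-2}}{4} = - \frac{i \sqrt{2}}{4} \approx - 0.35355 i$)
$b{\left(Z \right)} = 1$ ($b{\left(Z \right)} = -2 + 3 = 1$)
$b{\left(r \right)} - -463 = 1 - -463 = 1 + 463 = 464$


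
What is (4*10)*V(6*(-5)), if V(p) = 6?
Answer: 240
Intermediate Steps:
(4*10)*V(6*(-5)) = (4*10)*6 = 40*6 = 240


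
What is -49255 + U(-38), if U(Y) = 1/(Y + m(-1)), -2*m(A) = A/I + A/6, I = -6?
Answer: -1871691/38 ≈ -49255.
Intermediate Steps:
m(A) = 0 (m(A) = -(A/(-6) + A/6)/2 = -(A*(-⅙) + A*(⅙))/2 = -(-A/6 + A/6)/2 = -½*0 = 0)
U(Y) = 1/Y (U(Y) = 1/(Y + 0) = 1/Y)
-49255 + U(-38) = -49255 + 1/(-38) = -49255 - 1/38 = -1871691/38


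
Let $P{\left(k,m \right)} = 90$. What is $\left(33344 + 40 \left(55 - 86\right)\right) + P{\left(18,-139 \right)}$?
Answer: $32194$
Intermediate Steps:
$\left(33344 + 40 \left(55 - 86\right)\right) + P{\left(18,-139 \right)} = \left(33344 + 40 \left(55 - 86\right)\right) + 90 = \left(33344 + 40 \left(-31\right)\right) + 90 = \left(33344 - 1240\right) + 90 = 32104 + 90 = 32194$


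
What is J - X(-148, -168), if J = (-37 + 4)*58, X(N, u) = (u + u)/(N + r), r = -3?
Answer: -289350/151 ≈ -1916.2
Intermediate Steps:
X(N, u) = 2*u/(-3 + N) (X(N, u) = (u + u)/(N - 3) = (2*u)/(-3 + N) = 2*u/(-3 + N))
J = -1914 (J = -33*58 = -1914)
J - X(-148, -168) = -1914 - 2*(-168)/(-3 - 148) = -1914 - 2*(-168)/(-151) = -1914 - 2*(-168)*(-1)/151 = -1914 - 1*336/151 = -1914 - 336/151 = -289350/151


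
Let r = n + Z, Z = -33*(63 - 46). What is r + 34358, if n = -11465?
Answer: 22332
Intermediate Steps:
Z = -561 (Z = -33*17 = -561)
r = -12026 (r = -11465 - 561 = -12026)
r + 34358 = -12026 + 34358 = 22332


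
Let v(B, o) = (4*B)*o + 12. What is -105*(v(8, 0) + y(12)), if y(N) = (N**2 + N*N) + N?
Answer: -32760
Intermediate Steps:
y(N) = N + 2*N**2 (y(N) = (N**2 + N**2) + N = 2*N**2 + N = N + 2*N**2)
v(B, o) = 12 + 4*B*o (v(B, o) = 4*B*o + 12 = 12 + 4*B*o)
-105*(v(8, 0) + y(12)) = -105*((12 + 4*8*0) + 12*(1 + 2*12)) = -105*((12 + 0) + 12*(1 + 24)) = -105*(12 + 12*25) = -105*(12 + 300) = -105*312 = -32760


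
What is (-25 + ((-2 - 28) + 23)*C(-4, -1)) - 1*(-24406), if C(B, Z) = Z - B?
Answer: 24360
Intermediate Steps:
(-25 + ((-2 - 28) + 23)*C(-4, -1)) - 1*(-24406) = (-25 + ((-2 - 28) + 23)*(-1 - 1*(-4))) - 1*(-24406) = (-25 + (-30 + 23)*(-1 + 4)) + 24406 = (-25 - 7*3) + 24406 = (-25 - 21) + 24406 = -46 + 24406 = 24360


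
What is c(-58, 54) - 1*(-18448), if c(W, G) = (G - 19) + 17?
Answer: 18500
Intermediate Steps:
c(W, G) = -2 + G (c(W, G) = (-19 + G) + 17 = -2 + G)
c(-58, 54) - 1*(-18448) = (-2 + 54) - 1*(-18448) = 52 + 18448 = 18500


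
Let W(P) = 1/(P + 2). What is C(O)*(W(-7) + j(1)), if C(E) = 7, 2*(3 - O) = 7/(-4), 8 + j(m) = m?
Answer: -252/5 ≈ -50.400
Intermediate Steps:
j(m) = -8 + m
W(P) = 1/(2 + P)
O = 31/8 (O = 3 - 7/(2*(-4)) = 3 - 7*(-1)/(2*4) = 3 - ½*(-7/4) = 3 + 7/8 = 31/8 ≈ 3.8750)
C(O)*(W(-7) + j(1)) = 7*(1/(2 - 7) + (-8 + 1)) = 7*(1/(-5) - 7) = 7*(-⅕ - 7) = 7*(-36/5) = -252/5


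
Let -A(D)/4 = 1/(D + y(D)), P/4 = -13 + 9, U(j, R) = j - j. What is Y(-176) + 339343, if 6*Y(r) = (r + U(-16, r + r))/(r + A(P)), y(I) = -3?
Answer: 850054633/2505 ≈ 3.3934e+5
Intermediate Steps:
U(j, R) = 0
P = -16 (P = 4*(-13 + 9) = 4*(-4) = -16)
A(D) = -4/(-3 + D) (A(D) = -4/(D - 3) = -4/(-3 + D))
Y(r) = r/(6*(4/19 + r)) (Y(r) = ((r + 0)/(r - 4/(-3 - 16)))/6 = (r/(r - 4/(-19)))/6 = (r/(r - 4*(-1/19)))/6 = (r/(r + 4/19))/6 = (r/(4/19 + r))/6 = r/(6*(4/19 + r)))
Y(-176) + 339343 = (19/6)*(-176)/(4 + 19*(-176)) + 339343 = (19/6)*(-176)/(4 - 3344) + 339343 = (19/6)*(-176)/(-3340) + 339343 = (19/6)*(-176)*(-1/3340) + 339343 = 418/2505 + 339343 = 850054633/2505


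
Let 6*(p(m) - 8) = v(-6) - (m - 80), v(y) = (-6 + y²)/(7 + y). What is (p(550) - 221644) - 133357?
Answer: -1065199/3 ≈ -3.5507e+5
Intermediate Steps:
v(y) = (-6 + y²)/(7 + y)
p(m) = 79/3 - m/6 (p(m) = 8 + ((-6 + (-6)²)/(7 - 6) - (m - 80))/6 = 8 + ((-6 + 36)/1 - (-80 + m))/6 = 8 + (1*30 + (80 - m))/6 = 8 + (30 + (80 - m))/6 = 8 + (110 - m)/6 = 8 + (55/3 - m/6) = 79/3 - m/6)
(p(550) - 221644) - 133357 = ((79/3 - ⅙*550) - 221644) - 133357 = ((79/3 - 275/3) - 221644) - 133357 = (-196/3 - 221644) - 133357 = -665128/3 - 133357 = -1065199/3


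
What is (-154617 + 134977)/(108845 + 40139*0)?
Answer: -3928/21769 ≈ -0.18044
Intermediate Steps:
(-154617 + 134977)/(108845 + 40139*0) = -19640/(108845 + 0) = -19640/108845 = -19640*1/108845 = -3928/21769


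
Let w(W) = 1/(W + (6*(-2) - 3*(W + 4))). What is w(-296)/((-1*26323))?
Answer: -1/14951464 ≈ -6.6883e-8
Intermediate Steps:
w(W) = 1/(-24 - 2*W) (w(W) = 1/(W + (-12 - 3*(4 + W))) = 1/(W + (-12 + (-12 - 3*W))) = 1/(W + (-24 - 3*W)) = 1/(-24 - 2*W))
w(-296)/((-1*26323)) = (-1/(24 + 2*(-296)))/((-1*26323)) = -1/(24 - 592)/(-26323) = -1/(-568)*(-1/26323) = -1*(-1/568)*(-1/26323) = (1/568)*(-1/26323) = -1/14951464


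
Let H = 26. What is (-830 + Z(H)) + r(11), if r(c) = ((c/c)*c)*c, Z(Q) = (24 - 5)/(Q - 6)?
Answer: -14161/20 ≈ -708.05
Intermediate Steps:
Z(Q) = 19/(-6 + Q)
r(c) = c**2 (r(c) = (1*c)*c = c*c = c**2)
(-830 + Z(H)) + r(11) = (-830 + 19/(-6 + 26)) + 11**2 = (-830 + 19/20) + 121 = -16581/20 + 121 = -14161/20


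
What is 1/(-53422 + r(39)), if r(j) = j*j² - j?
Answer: 1/5858 ≈ 0.00017071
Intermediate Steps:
r(j) = j³ - j
1/(-53422 + r(39)) = 1/(-53422 + (39³ - 1*39)) = 1/(-53422 + (59319 - 39)) = 1/(-53422 + 59280) = 1/5858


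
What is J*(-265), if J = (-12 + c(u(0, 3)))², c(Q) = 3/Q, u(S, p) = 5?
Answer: -172197/5 ≈ -34439.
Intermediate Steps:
J = 3249/25 (J = (-12 + 3/5)² = (-12 + 3*(⅕))² = (-12 + ⅗)² = (-57/5)² = 3249/25 ≈ 129.96)
J*(-265) = (3249/25)*(-265) = -172197/5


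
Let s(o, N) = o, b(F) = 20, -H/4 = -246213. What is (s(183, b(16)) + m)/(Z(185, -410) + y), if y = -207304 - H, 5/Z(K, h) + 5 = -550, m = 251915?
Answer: -27982878/132329317 ≈ -0.21146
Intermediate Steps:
H = 984852 (H = -4*(-246213) = 984852)
Z(K, h) = -1/111 (Z(K, h) = 5/(-5 - 550) = 5/(-555) = 5*(-1/555) = -1/111)
y = -1192156 (y = -207304 - 1*984852 = -207304 - 984852 = -1192156)
(s(183, b(16)) + m)/(Z(185, -410) + y) = (183 + 251915)/(-1/111 - 1192156) = 252098/(-132329317/111) = 252098*(-111/132329317) = -27982878/132329317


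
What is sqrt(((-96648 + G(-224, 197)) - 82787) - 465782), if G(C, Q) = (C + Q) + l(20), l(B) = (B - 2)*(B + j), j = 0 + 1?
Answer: I*sqrt(644866) ≈ 803.04*I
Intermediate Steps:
j = 1
l(B) = (1 + B)*(-2 + B) (l(B) = (B - 2)*(B + 1) = (-2 + B)*(1 + B) = (1 + B)*(-2 + B))
G(C, Q) = 378 + C + Q (G(C, Q) = (C + Q) + (-2 + 20**2 - 1*20) = (C + Q) + (-2 + 400 - 20) = (C + Q) + 378 = 378 + C + Q)
sqrt(((-96648 + G(-224, 197)) - 82787) - 465782) = sqrt(((-96648 + (378 - 224 + 197)) - 82787) - 465782) = sqrt(((-96648 + 351) - 82787) - 465782) = sqrt((-96297 - 82787) - 465782) = sqrt(-179084 - 465782) = sqrt(-644866) = I*sqrt(644866)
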